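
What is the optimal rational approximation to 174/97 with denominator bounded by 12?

Expand x = 174/97 as a continued fraction with the Euclidean algorithm:
  174 = 1*97 + 77, so a_0 = 1.
  97 = 1*77 + 20, so a_1 = 1.
  77 = 3*20 + 17, so a_2 = 3.
  20 = 1*17 + 3, so a_3 = 1.
  17 = 5*3 + 2, so a_4 = 5.
  3 = 1*2 + 1, so a_5 = 1.
  2 = 2*1 + 0, so a_6 = 2.
so x = [1; 1, 3, 1, 5, 1, 2].
Convergents (p_i = a_i*p_{i-1} + p_{i-2}, q_i = a_i*q_{i-1} + q_{i-2} with p_{-2}=0, p_{-1}=1, q_{-2}=1, q_{-1}=0), until the denominator exceeds 12:
  i=0: a_0=1, p_0 = 1*1 + 0 = 1, q_0 = 1*0 + 1 = 1.
  i=1: a_1=1, p_1 = 1*1 + 1 = 2, q_1 = 1*1 + 0 = 1.
  i=2: a_2=3, p_2 = 3*2 + 1 = 7, q_2 = 3*1 + 1 = 4.
  i=3: a_3=1, p_3 = 1*7 + 2 = 9, q_3 = 1*4 + 1 = 5.
  i=4: a_4=5, p_4 = 5*9 + 7 = 52, q_4 = 5*5 + 4 = 29.
q_4 = 29 > 12, so the last convergent with denominator <= 12 is p_3/q_3 = 9/5.
The closest fraction with denominator <= 12 is either p_3/q_3 or the intermediate fraction (k*p_3 + p_2)/(k*q_3 + q_2) with the largest k >= 1 whose denominator stays <= 12; these approach x as k grows, and every other convergent or intermediate fraction in range is farther away.
Largest k: floor((12 - q_2)/q_3) = floor((12 - 4)/5) = 1.
That gives (1*9 + 7)/(1*5 + 4) = 16/9.
Compare the errors: |x - 9/5| = |174*5 - 9*97|/(97*5) = 3/485, and |x - 16/9| = |174*9 - 16*97|/(97*9) = 14/873.
Cross-multiplying, 3*873 = 2619 < 6790 = 14*485, so 3/485 is smaller: the convergent 9/5 is closer to x than 16/9.

9/5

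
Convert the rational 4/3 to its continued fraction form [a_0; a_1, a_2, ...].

Run the Euclidean algorithm on 4 and 3; the successive quotients are the partial quotients a_0, a_1, ... (each step inverts the fractional part left over by the previous one):
  4 = 1*3 + 1, so a_0 = 1.
  3 = 3*1 + 0, so a_1 = 3.
The remainder reaches 0 after 2 divisions, so the expansion has 2 partial quotients, read off in order.

[1; 3]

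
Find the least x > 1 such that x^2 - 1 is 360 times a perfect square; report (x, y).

(x, y) = (19, 1)

First expand sqrt(360) as a continued fraction. With x_i = (sqrt(360) + m_i)/d_i and (m_0, d_0) = (0, 1): a_0 = floor(sqrt(360)) = 18, since 18^2 = 324 <= 360 < 361 = 19^2.
Iterate m_{i+1} = d_i*a_i - m_i, d_{i+1} = (360 - m_{i+1}^2)/d_i, a_{i+1} = floor((a_0 + m_{i+1})/d_{i+1}):
  m_1 = 1*18 - 0 = 18, d_1 = (360 - 18^2)/1 = 36/1 = 36, a_1 = floor((18 + 18)/36) = 1.
  m_2 = 36*1 - 18 = 18, d_2 = (360 - 18^2)/36 = 36/36 = 1, a_2 = floor((18 + 18)/1) = 36.
  m_3 = 1*36 - 18 = 18, d_3 = (360 - 18^2)/1 = 36/1 = 36: (m_3, d_3) = (m_1, d_1) = (18, 36), so from here the quotients repeat a_1, a_2; the period length is 2.
So sqrt(360) = [18; (1, 36)] with period length k = 2.
k is even, so the fundamental solution of x^2 - 360y^2 = 1 is (p_{k-1}, q_{k-1}) = (p_1, q_1); compute convergents through index 1.
Convergents (p_i = a_i*p_{i-1} + p_{i-2}, q_i = a_i*q_{i-1} + q_{i-2} with p_{-2}=0, p_{-1}=1, q_{-2}=1, q_{-1}=0):
  i=0: a_0=18, p_0 = 18*1 + 0 = 18, q_0 = 18*0 + 1 = 1.
  i=1: a_1=1, p_1 = 1*18 + 1 = 19, q_1 = 1*1 + 0 = 1.
Check: 19^2 - 360*1^2 = 361 - 360 = 1, so (x, y) = (19, 1) solves the equation, and by the theorem it is the least positive solution.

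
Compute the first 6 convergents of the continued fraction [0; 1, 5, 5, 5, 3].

Using the convergent recurrence p_i = a_i*p_{i-1} + p_{i-2}, q_i = a_i*q_{i-1} + q_{i-2} with p_{-2}=0, p_{-1}=1, q_{-2}=1, q_{-1}=0:
  i=0: a_0=0, p_0 = 0*1 + 0 = 0, q_0 = 0*0 + 1 = 1.
  i=1: a_1=1, p_1 = 1*0 + 1 = 1, q_1 = 1*1 + 0 = 1.
  i=2: a_2=5, p_2 = 5*1 + 0 = 5, q_2 = 5*1 + 1 = 6.
  i=3: a_3=5, p_3 = 5*5 + 1 = 26, q_3 = 5*6 + 1 = 31.
  i=4: a_4=5, p_4 = 5*26 + 5 = 135, q_4 = 5*31 + 6 = 161.
  i=5: a_5=3, p_5 = 3*135 + 26 = 431, q_5 = 3*161 + 31 = 514.

0/1, 1/1, 5/6, 26/31, 135/161, 431/514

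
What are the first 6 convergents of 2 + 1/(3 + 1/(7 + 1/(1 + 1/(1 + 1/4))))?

Using the convergent recurrence p_i = a_i*p_{i-1} + p_{i-2}, q_i = a_i*q_{i-1} + q_{i-2} with p_{-2}=0, p_{-1}=1, q_{-2}=1, q_{-1}=0:
  i=0: a_0=2, p_0 = 2*1 + 0 = 2, q_0 = 2*0 + 1 = 1.
  i=1: a_1=3, p_1 = 3*2 + 1 = 7, q_1 = 3*1 + 0 = 3.
  i=2: a_2=7, p_2 = 7*7 + 2 = 51, q_2 = 7*3 + 1 = 22.
  i=3: a_3=1, p_3 = 1*51 + 7 = 58, q_3 = 1*22 + 3 = 25.
  i=4: a_4=1, p_4 = 1*58 + 51 = 109, q_4 = 1*25 + 22 = 47.
  i=5: a_5=4, p_5 = 4*109 + 58 = 494, q_5 = 4*47 + 25 = 213.

2/1, 7/3, 51/22, 58/25, 109/47, 494/213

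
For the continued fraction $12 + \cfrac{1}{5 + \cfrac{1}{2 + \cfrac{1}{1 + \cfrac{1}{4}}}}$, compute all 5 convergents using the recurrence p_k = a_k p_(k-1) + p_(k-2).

12/1, 61/5, 134/11, 195/16, 914/75

Using the convergent recurrence p_i = a_i*p_{i-1} + p_{i-2}, q_i = a_i*q_{i-1} + q_{i-2} with p_{-2}=0, p_{-1}=1, q_{-2}=1, q_{-1}=0:
  i=0: a_0=12, p_0 = 12*1 + 0 = 12, q_0 = 12*0 + 1 = 1.
  i=1: a_1=5, p_1 = 5*12 + 1 = 61, q_1 = 5*1 + 0 = 5.
  i=2: a_2=2, p_2 = 2*61 + 12 = 134, q_2 = 2*5 + 1 = 11.
  i=3: a_3=1, p_3 = 1*134 + 61 = 195, q_3 = 1*11 + 5 = 16.
  i=4: a_4=4, p_4 = 4*195 + 134 = 914, q_4 = 4*16 + 11 = 75.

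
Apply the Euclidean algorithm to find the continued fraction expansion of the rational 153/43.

Run the Euclidean algorithm on 153 and 43; the successive quotients are the partial quotients a_0, a_1, ... (each step inverts the fractional part left over by the previous one):
  153 = 3*43 + 24, so a_0 = 3.
  43 = 1*24 + 19, so a_1 = 1.
  24 = 1*19 + 5, so a_2 = 1.
  19 = 3*5 + 4, so a_3 = 3.
  5 = 1*4 + 1, so a_4 = 1.
  4 = 4*1 + 0, so a_5 = 4.
The remainder reaches 0 after 6 divisions, so the expansion has 6 partial quotients, read off in order.

[3; 1, 1, 3, 1, 4]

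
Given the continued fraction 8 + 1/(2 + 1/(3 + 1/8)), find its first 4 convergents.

Using the convergent recurrence p_i = a_i*p_{i-1} + p_{i-2}, q_i = a_i*q_{i-1} + q_{i-2} with p_{-2}=0, p_{-1}=1, q_{-2}=1, q_{-1}=0:
  i=0: a_0=8, p_0 = 8*1 + 0 = 8, q_0 = 8*0 + 1 = 1.
  i=1: a_1=2, p_1 = 2*8 + 1 = 17, q_1 = 2*1 + 0 = 2.
  i=2: a_2=3, p_2 = 3*17 + 8 = 59, q_2 = 3*2 + 1 = 7.
  i=3: a_3=8, p_3 = 8*59 + 17 = 489, q_3 = 8*7 + 2 = 58.

8/1, 17/2, 59/7, 489/58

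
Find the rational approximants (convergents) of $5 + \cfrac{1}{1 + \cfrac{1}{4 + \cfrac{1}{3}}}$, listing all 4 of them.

5/1, 6/1, 29/5, 93/16

Using the convergent recurrence p_i = a_i*p_{i-1} + p_{i-2}, q_i = a_i*q_{i-1} + q_{i-2} with p_{-2}=0, p_{-1}=1, q_{-2}=1, q_{-1}=0:
  i=0: a_0=5, p_0 = 5*1 + 0 = 5, q_0 = 5*0 + 1 = 1.
  i=1: a_1=1, p_1 = 1*5 + 1 = 6, q_1 = 1*1 + 0 = 1.
  i=2: a_2=4, p_2 = 4*6 + 5 = 29, q_2 = 4*1 + 1 = 5.
  i=3: a_3=3, p_3 = 3*29 + 6 = 93, q_3 = 3*5 + 1 = 16.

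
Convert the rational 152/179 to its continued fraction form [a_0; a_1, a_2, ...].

[0; 1, 5, 1, 1, 1, 2, 3]

Run the Euclidean algorithm on 152 and 179; the successive quotients are the partial quotients a_0, a_1, ... (each step inverts the fractional part left over by the previous one):
  152 = 0*179 + 152, so a_0 = 0.
  179 = 1*152 + 27, so a_1 = 1.
  152 = 5*27 + 17, so a_2 = 5.
  27 = 1*17 + 10, so a_3 = 1.
  17 = 1*10 + 7, so a_4 = 1.
  10 = 1*7 + 3, so a_5 = 1.
  7 = 2*3 + 1, so a_6 = 2.
  3 = 3*1 + 0, so a_7 = 3.
The remainder reaches 0 after 8 divisions, so the expansion has 8 partial quotients, read off in order.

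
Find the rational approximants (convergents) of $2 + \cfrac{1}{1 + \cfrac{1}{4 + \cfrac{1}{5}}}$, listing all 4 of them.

2/1, 3/1, 14/5, 73/26

Using the convergent recurrence p_i = a_i*p_{i-1} + p_{i-2}, q_i = a_i*q_{i-1} + q_{i-2} with p_{-2}=0, p_{-1}=1, q_{-2}=1, q_{-1}=0:
  i=0: a_0=2, p_0 = 2*1 + 0 = 2, q_0 = 2*0 + 1 = 1.
  i=1: a_1=1, p_1 = 1*2 + 1 = 3, q_1 = 1*1 + 0 = 1.
  i=2: a_2=4, p_2 = 4*3 + 2 = 14, q_2 = 4*1 + 1 = 5.
  i=3: a_3=5, p_3 = 5*14 + 3 = 73, q_3 = 5*5 + 1 = 26.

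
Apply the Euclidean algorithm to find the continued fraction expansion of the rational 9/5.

[1; 1, 4]

Run the Euclidean algorithm on 9 and 5; the successive quotients are the partial quotients a_0, a_1, ... (each step inverts the fractional part left over by the previous one):
  9 = 1*5 + 4, so a_0 = 1.
  5 = 1*4 + 1, so a_1 = 1.
  4 = 4*1 + 0, so a_2 = 4.
The remainder reaches 0 after 3 divisions, so the expansion has 3 partial quotients, read off in order.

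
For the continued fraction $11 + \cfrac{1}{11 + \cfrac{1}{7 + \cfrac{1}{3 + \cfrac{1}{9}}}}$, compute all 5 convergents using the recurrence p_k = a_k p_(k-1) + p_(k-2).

Using the convergent recurrence p_i = a_i*p_{i-1} + p_{i-2}, q_i = a_i*q_{i-1} + q_{i-2} with p_{-2}=0, p_{-1}=1, q_{-2}=1, q_{-1}=0:
  i=0: a_0=11, p_0 = 11*1 + 0 = 11, q_0 = 11*0 + 1 = 1.
  i=1: a_1=11, p_1 = 11*11 + 1 = 122, q_1 = 11*1 + 0 = 11.
  i=2: a_2=7, p_2 = 7*122 + 11 = 865, q_2 = 7*11 + 1 = 78.
  i=3: a_3=3, p_3 = 3*865 + 122 = 2717, q_3 = 3*78 + 11 = 245.
  i=4: a_4=9, p_4 = 9*2717 + 865 = 25318, q_4 = 9*245 + 78 = 2283.

11/1, 122/11, 865/78, 2717/245, 25318/2283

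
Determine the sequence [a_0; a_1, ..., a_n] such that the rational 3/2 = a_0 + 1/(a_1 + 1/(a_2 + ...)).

Run the Euclidean algorithm on 3 and 2; the successive quotients are the partial quotients a_0, a_1, ... (each step inverts the fractional part left over by the previous one):
  3 = 1*2 + 1, so a_0 = 1.
  2 = 2*1 + 0, so a_1 = 2.
The remainder reaches 0 after 2 divisions, so the expansion has 2 partial quotients, read off in order.

[1; 2]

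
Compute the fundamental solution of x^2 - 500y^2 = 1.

First expand sqrt(500) as a continued fraction. With x_i = (sqrt(500) + m_i)/d_i and (m_0, d_0) = (0, 1): a_0 = floor(sqrt(500)) = 22, since 22^2 = 484 <= 500 < 529 = 23^2.
Iterate m_{i+1} = d_i*a_i - m_i, d_{i+1} = (500 - m_{i+1}^2)/d_i, a_{i+1} = floor((a_0 + m_{i+1})/d_{i+1}):
  m_1 = 1*22 - 0 = 22, d_1 = (500 - 22^2)/1 = 16/1 = 16, a_1 = floor((22 + 22)/16) = 2.
  m_2 = 16*2 - 22 = 10, d_2 = (500 - 10^2)/16 = 400/16 = 25, a_2 = floor((22 + 10)/25) = 1.
  m_3 = 25*1 - 10 = 15, d_3 = (500 - 15^2)/25 = 275/25 = 11, a_3 = floor((22 + 15)/11) = 3.
  m_4 = 11*3 - 15 = 18, d_4 = (500 - 18^2)/11 = 176/11 = 16, a_4 = floor((22 + 18)/16) = 2.
  m_5 = 16*2 - 18 = 14, d_5 = (500 - 14^2)/16 = 304/16 = 19, a_5 = floor((22 + 14)/19) = 1.
  m_6 = 19*1 - 14 = 5, d_6 = (500 - 5^2)/19 = 475/19 = 25, a_6 = floor((22 + 5)/25) = 1.
  m_7 = 25*1 - 5 = 20, d_7 = (500 - 20^2)/25 = 100/25 = 4, a_7 = floor((22 + 20)/4) = 10.
  m_8 = 4*10 - 20 = 20, d_8 = (500 - 20^2)/4 = 100/4 = 25, a_8 = floor((22 + 20)/25) = 1.
  m_9 = 25*1 - 20 = 5, d_9 = (500 - 5^2)/25 = 475/25 = 19, a_9 = floor((22 + 5)/19) = 1.
  m_10 = 19*1 - 5 = 14, d_10 = (500 - 14^2)/19 = 304/19 = 16, a_10 = floor((22 + 14)/16) = 2.
  m_11 = 16*2 - 14 = 18, d_11 = (500 - 18^2)/16 = 176/16 = 11, a_11 = floor((22 + 18)/11) = 3.
  m_12 = 11*3 - 18 = 15, d_12 = (500 - 15^2)/11 = 275/11 = 25, a_12 = floor((22 + 15)/25) = 1.
  m_13 = 25*1 - 15 = 10, d_13 = (500 - 10^2)/25 = 400/25 = 16, a_13 = floor((22 + 10)/16) = 2.
  m_14 = 16*2 - 10 = 22, d_14 = (500 - 22^2)/16 = 16/16 = 1, a_14 = floor((22 + 22)/1) = 44.
  m_15 = 1*44 - 22 = 22, d_15 = (500 - 22^2)/1 = 16/1 = 16: (m_15, d_15) = (m_1, d_1) = (22, 16), so from here the quotients repeat a_1, ..., a_14; the period length is 14.
So sqrt(500) = [22; (2, 1, 3, 2, 1, 1, 10, 1, 1, 2, 3, 1, 2, 44)] with period length k = 14.
k is even, so the fundamental solution of x^2 - 500y^2 = 1 is (p_{k-1}, q_{k-1}) = (p_13, q_13); compute convergents through index 13.
Convergents (p_i = a_i*p_{i-1} + p_{i-2}, q_i = a_i*q_{i-1} + q_{i-2} with p_{-2}=0, p_{-1}=1, q_{-2}=1, q_{-1}=0):
  i=0: a_0=22, p_0 = 22*1 + 0 = 22, q_0 = 22*0 + 1 = 1.
  i=1: a_1=2, p_1 = 2*22 + 1 = 45, q_1 = 2*1 + 0 = 2.
  i=2: a_2=1, p_2 = 1*45 + 22 = 67, q_2 = 1*2 + 1 = 3.
  i=3: a_3=3, p_3 = 3*67 + 45 = 246, q_3 = 3*3 + 2 = 11.
  i=4: a_4=2, p_4 = 2*246 + 67 = 559, q_4 = 2*11 + 3 = 25.
  i=5: a_5=1, p_5 = 1*559 + 246 = 805, q_5 = 1*25 + 11 = 36.
  i=6: a_6=1, p_6 = 1*805 + 559 = 1364, q_6 = 1*36 + 25 = 61.
  i=7: a_7=10, p_7 = 10*1364 + 805 = 14445, q_7 = 10*61 + 36 = 646.
  i=8: a_8=1, p_8 = 1*14445 + 1364 = 15809, q_8 = 1*646 + 61 = 707.
  i=9: a_9=1, p_9 = 1*15809 + 14445 = 30254, q_9 = 1*707 + 646 = 1353.
  i=10: a_10=2, p_10 = 2*30254 + 15809 = 76317, q_10 = 2*1353 + 707 = 3413.
  i=11: a_11=3, p_11 = 3*76317 + 30254 = 259205, q_11 = 3*3413 + 1353 = 11592.
  i=12: a_12=1, p_12 = 1*259205 + 76317 = 335522, q_12 = 1*11592 + 3413 = 15005.
  i=13: a_13=2, p_13 = 2*335522 + 259205 = 930249, q_13 = 2*15005 + 11592 = 41602.
Check: 930249^2 - 500*41602^2 = 865363202001 - 865363202000 = 1, so (x, y) = (930249, 41602) solves the equation, and by the theorem it is the least positive solution.

(x, y) = (930249, 41602)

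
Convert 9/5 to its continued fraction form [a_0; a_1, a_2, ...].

[1; 1, 4]

Run the Euclidean algorithm on 9 and 5; the successive quotients are the partial quotients a_0, a_1, ... (each step inverts the fractional part left over by the previous one):
  9 = 1*5 + 4, so a_0 = 1.
  5 = 1*4 + 1, so a_1 = 1.
  4 = 4*1 + 0, so a_2 = 4.
The remainder reaches 0 after 3 divisions, so the expansion has 3 partial quotients, read off in order.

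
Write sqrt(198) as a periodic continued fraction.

[14; (14, 28)]

Write x_i = (sqrt(198) + m_i)/d_i with (m_0, d_0) = (0, 1). a_0 = floor(sqrt(198)) = 14, since 14^2 = 196 <= 198 < 225 = 15^2.
Iterate m_{i+1} = d_i*a_i - m_i, d_{i+1} = (198 - m_{i+1}^2)/d_i, a_{i+1} = floor((a_0 + m_{i+1})/d_{i+1}):
  m_1 = 1*14 - 0 = 14, d_1 = (198 - 14^2)/1 = 2/1 = 2, a_1 = floor((14 + 14)/2) = 14.
  m_2 = 2*14 - 14 = 14, d_2 = (198 - 14^2)/2 = 2/2 = 1, a_2 = floor((14 + 14)/1) = 28.
  m_3 = 1*28 - 14 = 14, d_3 = (198 - 14^2)/1 = 2/1 = 2: (m_3, d_3) = (m_1, d_1) = (14, 2), so from here the quotients repeat a_1, a_2; the period length is 2.
Hence the expansion of sqrt(198) is a_0 = 14 followed by the repeating block 14, 28 (period 2).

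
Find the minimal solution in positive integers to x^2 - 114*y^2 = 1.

First expand sqrt(114) as a continued fraction. With x_i = (sqrt(114) + m_i)/d_i and (m_0, d_0) = (0, 1): a_0 = floor(sqrt(114)) = 10, since 10^2 = 100 <= 114 < 121 = 11^2.
Iterate m_{i+1} = d_i*a_i - m_i, d_{i+1} = (114 - m_{i+1}^2)/d_i, a_{i+1} = floor((a_0 + m_{i+1})/d_{i+1}):
  m_1 = 1*10 - 0 = 10, d_1 = (114 - 10^2)/1 = 14/1 = 14, a_1 = floor((10 + 10)/14) = 1.
  m_2 = 14*1 - 10 = 4, d_2 = (114 - 4^2)/14 = 98/14 = 7, a_2 = floor((10 + 4)/7) = 2.
  m_3 = 7*2 - 4 = 10, d_3 = (114 - 10^2)/7 = 14/7 = 2, a_3 = floor((10 + 10)/2) = 10.
  m_4 = 2*10 - 10 = 10, d_4 = (114 - 10^2)/2 = 14/2 = 7, a_4 = floor((10 + 10)/7) = 2.
  m_5 = 7*2 - 10 = 4, d_5 = (114 - 4^2)/7 = 98/7 = 14, a_5 = floor((10 + 4)/14) = 1.
  m_6 = 14*1 - 4 = 10, d_6 = (114 - 10^2)/14 = 14/14 = 1, a_6 = floor((10 + 10)/1) = 20.
  m_7 = 1*20 - 10 = 10, d_7 = (114 - 10^2)/1 = 14/1 = 14: (m_7, d_7) = (m_1, d_1) = (10, 14), so from here the quotients repeat a_1, ..., a_6; the period length is 6.
So sqrt(114) = [10; (1, 2, 10, 2, 1, 20)] with period length k = 6.
k is even, so the fundamental solution of x^2 - 114y^2 = 1 is (p_{k-1}, q_{k-1}) = (p_5, q_5); compute convergents through index 5.
Convergents (p_i = a_i*p_{i-1} + p_{i-2}, q_i = a_i*q_{i-1} + q_{i-2} with p_{-2}=0, p_{-1}=1, q_{-2}=1, q_{-1}=0):
  i=0: a_0=10, p_0 = 10*1 + 0 = 10, q_0 = 10*0 + 1 = 1.
  i=1: a_1=1, p_1 = 1*10 + 1 = 11, q_1 = 1*1 + 0 = 1.
  i=2: a_2=2, p_2 = 2*11 + 10 = 32, q_2 = 2*1 + 1 = 3.
  i=3: a_3=10, p_3 = 10*32 + 11 = 331, q_3 = 10*3 + 1 = 31.
  i=4: a_4=2, p_4 = 2*331 + 32 = 694, q_4 = 2*31 + 3 = 65.
  i=5: a_5=1, p_5 = 1*694 + 331 = 1025, q_5 = 1*65 + 31 = 96.
Check: 1025^2 - 114*96^2 = 1050625 - 1050624 = 1, so (x, y) = (1025, 96) solves the equation, and by the theorem it is the least positive solution.

(x, y) = (1025, 96)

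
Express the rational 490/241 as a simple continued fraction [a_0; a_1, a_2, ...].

[2; 30, 8]

Run the Euclidean algorithm on 490 and 241; the successive quotients are the partial quotients a_0, a_1, ... (each step inverts the fractional part left over by the previous one):
  490 = 2*241 + 8, so a_0 = 2.
  241 = 30*8 + 1, so a_1 = 30.
  8 = 8*1 + 0, so a_2 = 8.
The remainder reaches 0 after 3 divisions, so the expansion has 3 partial quotients, read off in order.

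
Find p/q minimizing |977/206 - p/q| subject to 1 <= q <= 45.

Expand x = 977/206 as a continued fraction with the Euclidean algorithm:
  977 = 4*206 + 153, so a_0 = 4.
  206 = 1*153 + 53, so a_1 = 1.
  153 = 2*53 + 47, so a_2 = 2.
  53 = 1*47 + 6, so a_3 = 1.
  47 = 7*6 + 5, so a_4 = 7.
  6 = 1*5 + 1, so a_5 = 1.
  5 = 5*1 + 0, so a_6 = 5.
so x = [4; 1, 2, 1, 7, 1, 5].
Convergents (p_i = a_i*p_{i-1} + p_{i-2}, q_i = a_i*q_{i-1} + q_{i-2} with p_{-2}=0, p_{-1}=1, q_{-2}=1, q_{-1}=0), until the denominator exceeds 45:
  i=0: a_0=4, p_0 = 4*1 + 0 = 4, q_0 = 4*0 + 1 = 1.
  i=1: a_1=1, p_1 = 1*4 + 1 = 5, q_1 = 1*1 + 0 = 1.
  i=2: a_2=2, p_2 = 2*5 + 4 = 14, q_2 = 2*1 + 1 = 3.
  i=3: a_3=1, p_3 = 1*14 + 5 = 19, q_3 = 1*3 + 1 = 4.
  i=4: a_4=7, p_4 = 7*19 + 14 = 147, q_4 = 7*4 + 3 = 31.
  i=5: a_5=1, p_5 = 1*147 + 19 = 166, q_5 = 1*31 + 4 = 35.
  i=6: a_6=5, p_6 = 5*166 + 147 = 977, q_6 = 5*35 + 31 = 206.
q_6 = 206 > 45, so the last convergent with denominator <= 45 is p_5/q_5 = 166/35.
The closest fraction with denominator <= 45 is either p_5/q_5 or the intermediate fraction (k*p_5 + p_4)/(k*q_5 + q_4) with the largest k >= 1 whose denominator stays <= 45; these approach x as k grows, and every other convergent or intermediate fraction in range is farther away.
Largest k: floor((45 - q_4)/q_5) = floor((45 - 31)/35) = 0.
Since k = 0, no intermediate fraction beyond p_5/q_5 has denominator <= 45, so the convergent 166/35 is the closest (its error is |977*35 - 166*206|/(206*35) = 1/7210).

166/35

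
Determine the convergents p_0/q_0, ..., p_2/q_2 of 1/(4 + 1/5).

0/1, 1/4, 5/21

Using the convergent recurrence p_i = a_i*p_{i-1} + p_{i-2}, q_i = a_i*q_{i-1} + q_{i-2} with p_{-2}=0, p_{-1}=1, q_{-2}=1, q_{-1}=0:
  i=0: a_0=0, p_0 = 0*1 + 0 = 0, q_0 = 0*0 + 1 = 1.
  i=1: a_1=4, p_1 = 4*0 + 1 = 1, q_1 = 4*1 + 0 = 4.
  i=2: a_2=5, p_2 = 5*1 + 0 = 5, q_2 = 5*4 + 1 = 21.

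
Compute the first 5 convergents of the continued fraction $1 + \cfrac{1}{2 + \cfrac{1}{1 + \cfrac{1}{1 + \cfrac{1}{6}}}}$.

1/1, 3/2, 4/3, 7/5, 46/33

Using the convergent recurrence p_i = a_i*p_{i-1} + p_{i-2}, q_i = a_i*q_{i-1} + q_{i-2} with p_{-2}=0, p_{-1}=1, q_{-2}=1, q_{-1}=0:
  i=0: a_0=1, p_0 = 1*1 + 0 = 1, q_0 = 1*0 + 1 = 1.
  i=1: a_1=2, p_1 = 2*1 + 1 = 3, q_1 = 2*1 + 0 = 2.
  i=2: a_2=1, p_2 = 1*3 + 1 = 4, q_2 = 1*2 + 1 = 3.
  i=3: a_3=1, p_3 = 1*4 + 3 = 7, q_3 = 1*3 + 2 = 5.
  i=4: a_4=6, p_4 = 6*7 + 4 = 46, q_4 = 6*5 + 3 = 33.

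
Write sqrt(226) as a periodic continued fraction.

[15; (30)]

Write x_i = (sqrt(226) + m_i)/d_i with (m_0, d_0) = (0, 1). a_0 = floor(sqrt(226)) = 15, since 15^2 = 225 <= 226 < 256 = 16^2.
Iterate m_{i+1} = d_i*a_i - m_i, d_{i+1} = (226 - m_{i+1}^2)/d_i, a_{i+1} = floor((a_0 + m_{i+1})/d_{i+1}):
  m_1 = 1*15 - 0 = 15, d_1 = (226 - 15^2)/1 = 1/1 = 1, a_1 = floor((15 + 15)/1) = 30.
  m_2 = 1*30 - 15 = 15, d_2 = (226 - 15^2)/1 = 1/1 = 1: (m_2, d_2) = (m_1, d_1) = (15, 1), so from here the quotient a_1 repeats; the period length is 1.
Hence the expansion of sqrt(226) is a_0 = 15 followed by the repeating block 30 (period 1).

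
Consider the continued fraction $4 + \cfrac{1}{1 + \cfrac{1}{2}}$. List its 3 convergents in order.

4/1, 5/1, 14/3

Using the convergent recurrence p_i = a_i*p_{i-1} + p_{i-2}, q_i = a_i*q_{i-1} + q_{i-2} with p_{-2}=0, p_{-1}=1, q_{-2}=1, q_{-1}=0:
  i=0: a_0=4, p_0 = 4*1 + 0 = 4, q_0 = 4*0 + 1 = 1.
  i=1: a_1=1, p_1 = 1*4 + 1 = 5, q_1 = 1*1 + 0 = 1.
  i=2: a_2=2, p_2 = 2*5 + 4 = 14, q_2 = 2*1 + 1 = 3.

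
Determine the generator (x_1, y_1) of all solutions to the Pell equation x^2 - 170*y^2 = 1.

First expand sqrt(170) as a continued fraction. With x_i = (sqrt(170) + m_i)/d_i and (m_0, d_0) = (0, 1): a_0 = floor(sqrt(170)) = 13, since 13^2 = 169 <= 170 < 196 = 14^2.
Iterate m_{i+1} = d_i*a_i - m_i, d_{i+1} = (170 - m_{i+1}^2)/d_i, a_{i+1} = floor((a_0 + m_{i+1})/d_{i+1}):
  m_1 = 1*13 - 0 = 13, d_1 = (170 - 13^2)/1 = 1/1 = 1, a_1 = floor((13 + 13)/1) = 26.
  m_2 = 1*26 - 13 = 13, d_2 = (170 - 13^2)/1 = 1/1 = 1: (m_2, d_2) = (m_1, d_1) = (13, 1), so from here the quotient a_1 repeats; the period length is 1.
So sqrt(170) = [13; (26)] with period length k = 1.
k is odd, so (p_{k-1}, q_{k-1}) only solves x^2 - 170y^2 = -1 and the fundamental solution of x^2 - 170y^2 = 1 is (p_{2k-1}, q_{2k-1}) = (p_1, q_1); compute convergents through index 1, running through the period twice.
Convergents (p_i = a_i*p_{i-1} + p_{i-2}, q_i = a_i*q_{i-1} + q_{i-2} with p_{-2}=0, p_{-1}=1, q_{-2}=1, q_{-1}=0):
  i=0: a_0=13, p_0 = 13*1 + 0 = 13, q_0 = 13*0 + 1 = 1.
  i=1: a_1=26, p_1 = 26*13 + 1 = 339, q_1 = 26*1 + 0 = 26.
Indeed p_0^2 - 170*q_0^2 = 169 - 170 = -1, not +1.
Check: 339^2 - 170*26^2 = 114921 - 114920 = 1, so (x, y) = (339, 26) solves the equation, and by the theorem it is the least positive solution.

(x, y) = (339, 26)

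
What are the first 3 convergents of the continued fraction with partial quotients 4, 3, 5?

4/1, 13/3, 69/16

Using the convergent recurrence p_i = a_i*p_{i-1} + p_{i-2}, q_i = a_i*q_{i-1} + q_{i-2} with p_{-2}=0, p_{-1}=1, q_{-2}=1, q_{-1}=0:
  i=0: a_0=4, p_0 = 4*1 + 0 = 4, q_0 = 4*0 + 1 = 1.
  i=1: a_1=3, p_1 = 3*4 + 1 = 13, q_1 = 3*1 + 0 = 3.
  i=2: a_2=5, p_2 = 5*13 + 4 = 69, q_2 = 5*3 + 1 = 16.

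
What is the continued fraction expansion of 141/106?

[1; 3, 35]

Run the Euclidean algorithm on 141 and 106; the successive quotients are the partial quotients a_0, a_1, ... (each step inverts the fractional part left over by the previous one):
  141 = 1*106 + 35, so a_0 = 1.
  106 = 3*35 + 1, so a_1 = 3.
  35 = 35*1 + 0, so a_2 = 35.
The remainder reaches 0 after 3 divisions, so the expansion has 3 partial quotients, read off in order.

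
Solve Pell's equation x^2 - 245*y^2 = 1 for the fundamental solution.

(x, y) = (51841, 3312)

First expand sqrt(245) as a continued fraction. With x_i = (sqrt(245) + m_i)/d_i and (m_0, d_0) = (0, 1): a_0 = floor(sqrt(245)) = 15, since 15^2 = 225 <= 245 < 256 = 16^2.
Iterate m_{i+1} = d_i*a_i - m_i, d_{i+1} = (245 - m_{i+1}^2)/d_i, a_{i+1} = floor((a_0 + m_{i+1})/d_{i+1}):
  m_1 = 1*15 - 0 = 15, d_1 = (245 - 15^2)/1 = 20/1 = 20, a_1 = floor((15 + 15)/20) = 1.
  m_2 = 20*1 - 15 = 5, d_2 = (245 - 5^2)/20 = 220/20 = 11, a_2 = floor((15 + 5)/11) = 1.
  m_3 = 11*1 - 5 = 6, d_3 = (245 - 6^2)/11 = 209/11 = 19, a_3 = floor((15 + 6)/19) = 1.
  m_4 = 19*1 - 6 = 13, d_4 = (245 - 13^2)/19 = 76/19 = 4, a_4 = floor((15 + 13)/4) = 7.
  m_5 = 4*7 - 13 = 15, d_5 = (245 - 15^2)/4 = 20/4 = 5, a_5 = floor((15 + 15)/5) = 6.
  m_6 = 5*6 - 15 = 15, d_6 = (245 - 15^2)/5 = 20/5 = 4, a_6 = floor((15 + 15)/4) = 7.
  m_7 = 4*7 - 15 = 13, d_7 = (245 - 13^2)/4 = 76/4 = 19, a_7 = floor((15 + 13)/19) = 1.
  m_8 = 19*1 - 13 = 6, d_8 = (245 - 6^2)/19 = 209/19 = 11, a_8 = floor((15 + 6)/11) = 1.
  m_9 = 11*1 - 6 = 5, d_9 = (245 - 5^2)/11 = 220/11 = 20, a_9 = floor((15 + 5)/20) = 1.
  m_10 = 20*1 - 5 = 15, d_10 = (245 - 15^2)/20 = 20/20 = 1, a_10 = floor((15 + 15)/1) = 30.
  m_11 = 1*30 - 15 = 15, d_11 = (245 - 15^2)/1 = 20/1 = 20: (m_11, d_11) = (m_1, d_1) = (15, 20), so from here the quotients repeat a_1, ..., a_10; the period length is 10.
So sqrt(245) = [15; (1, 1, 1, 7, 6, 7, 1, 1, 1, 30)] with period length k = 10.
k is even, so the fundamental solution of x^2 - 245y^2 = 1 is (p_{k-1}, q_{k-1}) = (p_9, q_9); compute convergents through index 9.
Convergents (p_i = a_i*p_{i-1} + p_{i-2}, q_i = a_i*q_{i-1} + q_{i-2} with p_{-2}=0, p_{-1}=1, q_{-2}=1, q_{-1}=0):
  i=0: a_0=15, p_0 = 15*1 + 0 = 15, q_0 = 15*0 + 1 = 1.
  i=1: a_1=1, p_1 = 1*15 + 1 = 16, q_1 = 1*1 + 0 = 1.
  i=2: a_2=1, p_2 = 1*16 + 15 = 31, q_2 = 1*1 + 1 = 2.
  i=3: a_3=1, p_3 = 1*31 + 16 = 47, q_3 = 1*2 + 1 = 3.
  i=4: a_4=7, p_4 = 7*47 + 31 = 360, q_4 = 7*3 + 2 = 23.
  i=5: a_5=6, p_5 = 6*360 + 47 = 2207, q_5 = 6*23 + 3 = 141.
  i=6: a_6=7, p_6 = 7*2207 + 360 = 15809, q_6 = 7*141 + 23 = 1010.
  i=7: a_7=1, p_7 = 1*15809 + 2207 = 18016, q_7 = 1*1010 + 141 = 1151.
  i=8: a_8=1, p_8 = 1*18016 + 15809 = 33825, q_8 = 1*1151 + 1010 = 2161.
  i=9: a_9=1, p_9 = 1*33825 + 18016 = 51841, q_9 = 1*2161 + 1151 = 3312.
Check: 51841^2 - 245*3312^2 = 2687489281 - 2687489280 = 1, so (x, y) = (51841, 3312) solves the equation, and by the theorem it is the least positive solution.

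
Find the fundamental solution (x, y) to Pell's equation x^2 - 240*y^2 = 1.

(x, y) = (31, 2)

First expand sqrt(240) as a continued fraction. With x_i = (sqrt(240) + m_i)/d_i and (m_0, d_0) = (0, 1): a_0 = floor(sqrt(240)) = 15, since 15^2 = 225 <= 240 < 256 = 16^2.
Iterate m_{i+1} = d_i*a_i - m_i, d_{i+1} = (240 - m_{i+1}^2)/d_i, a_{i+1} = floor((a_0 + m_{i+1})/d_{i+1}):
  m_1 = 1*15 - 0 = 15, d_1 = (240 - 15^2)/1 = 15/1 = 15, a_1 = floor((15 + 15)/15) = 2.
  m_2 = 15*2 - 15 = 15, d_2 = (240 - 15^2)/15 = 15/15 = 1, a_2 = floor((15 + 15)/1) = 30.
  m_3 = 1*30 - 15 = 15, d_3 = (240 - 15^2)/1 = 15/1 = 15: (m_3, d_3) = (m_1, d_1) = (15, 15), so from here the quotients repeat a_1, a_2; the period length is 2.
So sqrt(240) = [15; (2, 30)] with period length k = 2.
k is even, so the fundamental solution of x^2 - 240y^2 = 1 is (p_{k-1}, q_{k-1}) = (p_1, q_1); compute convergents through index 1.
Convergents (p_i = a_i*p_{i-1} + p_{i-2}, q_i = a_i*q_{i-1} + q_{i-2} with p_{-2}=0, p_{-1}=1, q_{-2}=1, q_{-1}=0):
  i=0: a_0=15, p_0 = 15*1 + 0 = 15, q_0 = 15*0 + 1 = 1.
  i=1: a_1=2, p_1 = 2*15 + 1 = 31, q_1 = 2*1 + 0 = 2.
Check: 31^2 - 240*2^2 = 961 - 960 = 1, so (x, y) = (31, 2) solves the equation, and by the theorem it is the least positive solution.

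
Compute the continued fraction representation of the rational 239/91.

[2; 1, 1, 1, 2, 11]

Run the Euclidean algorithm on 239 and 91; the successive quotients are the partial quotients a_0, a_1, ... (each step inverts the fractional part left over by the previous one):
  239 = 2*91 + 57, so a_0 = 2.
  91 = 1*57 + 34, so a_1 = 1.
  57 = 1*34 + 23, so a_2 = 1.
  34 = 1*23 + 11, so a_3 = 1.
  23 = 2*11 + 1, so a_4 = 2.
  11 = 11*1 + 0, so a_5 = 11.
The remainder reaches 0 after 6 divisions, so the expansion has 6 partial quotients, read off in order.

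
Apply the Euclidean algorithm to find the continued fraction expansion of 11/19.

Run the Euclidean algorithm on 11 and 19; the successive quotients are the partial quotients a_0, a_1, ... (each step inverts the fractional part left over by the previous one):
  11 = 0*19 + 11, so a_0 = 0.
  19 = 1*11 + 8, so a_1 = 1.
  11 = 1*8 + 3, so a_2 = 1.
  8 = 2*3 + 2, so a_3 = 2.
  3 = 1*2 + 1, so a_4 = 1.
  2 = 2*1 + 0, so a_5 = 2.
The remainder reaches 0 after 6 divisions, so the expansion has 6 partial quotients, read off in order.

[0; 1, 1, 2, 1, 2]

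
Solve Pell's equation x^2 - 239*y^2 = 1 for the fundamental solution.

First expand sqrt(239) as a continued fraction. With x_i = (sqrt(239) + m_i)/d_i and (m_0, d_0) = (0, 1): a_0 = floor(sqrt(239)) = 15, since 15^2 = 225 <= 239 < 256 = 16^2.
Iterate m_{i+1} = d_i*a_i - m_i, d_{i+1} = (239 - m_{i+1}^2)/d_i, a_{i+1} = floor((a_0 + m_{i+1})/d_{i+1}):
  m_1 = 1*15 - 0 = 15, d_1 = (239 - 15^2)/1 = 14/1 = 14, a_1 = floor((15 + 15)/14) = 2.
  m_2 = 14*2 - 15 = 13, d_2 = (239 - 13^2)/14 = 70/14 = 5, a_2 = floor((15 + 13)/5) = 5.
  m_3 = 5*5 - 13 = 12, d_3 = (239 - 12^2)/5 = 95/5 = 19, a_3 = floor((15 + 12)/19) = 1.
  m_4 = 19*1 - 12 = 7, d_4 = (239 - 7^2)/19 = 190/19 = 10, a_4 = floor((15 + 7)/10) = 2.
  m_5 = 10*2 - 7 = 13, d_5 = (239 - 13^2)/10 = 70/10 = 7, a_5 = floor((15 + 13)/7) = 4.
  m_6 = 7*4 - 13 = 15, d_6 = (239 - 15^2)/7 = 14/7 = 2, a_6 = floor((15 + 15)/2) = 15.
  m_7 = 2*15 - 15 = 15, d_7 = (239 - 15^2)/2 = 14/2 = 7, a_7 = floor((15 + 15)/7) = 4.
  m_8 = 7*4 - 15 = 13, d_8 = (239 - 13^2)/7 = 70/7 = 10, a_8 = floor((15 + 13)/10) = 2.
  m_9 = 10*2 - 13 = 7, d_9 = (239 - 7^2)/10 = 190/10 = 19, a_9 = floor((15 + 7)/19) = 1.
  m_10 = 19*1 - 7 = 12, d_10 = (239 - 12^2)/19 = 95/19 = 5, a_10 = floor((15 + 12)/5) = 5.
  m_11 = 5*5 - 12 = 13, d_11 = (239 - 13^2)/5 = 70/5 = 14, a_11 = floor((15 + 13)/14) = 2.
  m_12 = 14*2 - 13 = 15, d_12 = (239 - 15^2)/14 = 14/14 = 1, a_12 = floor((15 + 15)/1) = 30.
  m_13 = 1*30 - 15 = 15, d_13 = (239 - 15^2)/1 = 14/1 = 14: (m_13, d_13) = (m_1, d_1) = (15, 14), so from here the quotients repeat a_1, ..., a_12; the period length is 12.
So sqrt(239) = [15; (2, 5, 1, 2, 4, 15, 4, 2, 1, 5, 2, 30)] with period length k = 12.
k is even, so the fundamental solution of x^2 - 239y^2 = 1 is (p_{k-1}, q_{k-1}) = (p_11, q_11); compute convergents through index 11.
Convergents (p_i = a_i*p_{i-1} + p_{i-2}, q_i = a_i*q_{i-1} + q_{i-2} with p_{-2}=0, p_{-1}=1, q_{-2}=1, q_{-1}=0):
  i=0: a_0=15, p_0 = 15*1 + 0 = 15, q_0 = 15*0 + 1 = 1.
  i=1: a_1=2, p_1 = 2*15 + 1 = 31, q_1 = 2*1 + 0 = 2.
  i=2: a_2=5, p_2 = 5*31 + 15 = 170, q_2 = 5*2 + 1 = 11.
  i=3: a_3=1, p_3 = 1*170 + 31 = 201, q_3 = 1*11 + 2 = 13.
  i=4: a_4=2, p_4 = 2*201 + 170 = 572, q_4 = 2*13 + 11 = 37.
  i=5: a_5=4, p_5 = 4*572 + 201 = 2489, q_5 = 4*37 + 13 = 161.
  i=6: a_6=15, p_6 = 15*2489 + 572 = 37907, q_6 = 15*161 + 37 = 2452.
  i=7: a_7=4, p_7 = 4*37907 + 2489 = 154117, q_7 = 4*2452 + 161 = 9969.
  i=8: a_8=2, p_8 = 2*154117 + 37907 = 346141, q_8 = 2*9969 + 2452 = 22390.
  i=9: a_9=1, p_9 = 1*346141 + 154117 = 500258, q_9 = 1*22390 + 9969 = 32359.
  i=10: a_10=5, p_10 = 5*500258 + 346141 = 2847431, q_10 = 5*32359 + 22390 = 184185.
  i=11: a_11=2, p_11 = 2*2847431 + 500258 = 6195120, q_11 = 2*184185 + 32359 = 400729.
Check: 6195120^2 - 239*400729^2 = 38379511814400 - 38379511814399 = 1, so (x, y) = (6195120, 400729) solves the equation, and by the theorem it is the least positive solution.

(x, y) = (6195120, 400729)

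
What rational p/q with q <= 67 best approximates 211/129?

18/11

Expand x = 211/129 as a continued fraction with the Euclidean algorithm:
  211 = 1*129 + 82, so a_0 = 1.
  129 = 1*82 + 47, so a_1 = 1.
  82 = 1*47 + 35, so a_2 = 1.
  47 = 1*35 + 12, so a_3 = 1.
  35 = 2*12 + 11, so a_4 = 2.
  12 = 1*11 + 1, so a_5 = 1.
  11 = 11*1 + 0, so a_6 = 11.
so x = [1; 1, 1, 1, 2, 1, 11].
Convergents (p_i = a_i*p_{i-1} + p_{i-2}, q_i = a_i*q_{i-1} + q_{i-2} with p_{-2}=0, p_{-1}=1, q_{-2}=1, q_{-1}=0), until the denominator exceeds 67:
  i=0: a_0=1, p_0 = 1*1 + 0 = 1, q_0 = 1*0 + 1 = 1.
  i=1: a_1=1, p_1 = 1*1 + 1 = 2, q_1 = 1*1 + 0 = 1.
  i=2: a_2=1, p_2 = 1*2 + 1 = 3, q_2 = 1*1 + 1 = 2.
  i=3: a_3=1, p_3 = 1*3 + 2 = 5, q_3 = 1*2 + 1 = 3.
  i=4: a_4=2, p_4 = 2*5 + 3 = 13, q_4 = 2*3 + 2 = 8.
  i=5: a_5=1, p_5 = 1*13 + 5 = 18, q_5 = 1*8 + 3 = 11.
  i=6: a_6=11, p_6 = 11*18 + 13 = 211, q_6 = 11*11 + 8 = 129.
q_6 = 129 > 67, so the last convergent with denominator <= 67 is p_5/q_5 = 18/11.
The closest fraction with denominator <= 67 is either p_5/q_5 or the intermediate fraction (k*p_5 + p_4)/(k*q_5 + q_4) with the largest k >= 1 whose denominator stays <= 67; these approach x as k grows, and every other convergent or intermediate fraction in range is farther away.
Largest k: floor((67 - q_4)/q_5) = floor((67 - 8)/11) = 5.
That gives (5*18 + 13)/(5*11 + 8) = 103/63.
Compare the errors: |x - 18/11| = |211*11 - 18*129|/(129*11) = 1/1419, and |x - 103/63| = |211*63 - 103*129|/(129*63) = 6/8127.
Cross-multiplying, 1*8127 = 8127 < 8514 = 6*1419, so 1/1419 is smaller: the convergent 18/11 is closer to x than 103/63.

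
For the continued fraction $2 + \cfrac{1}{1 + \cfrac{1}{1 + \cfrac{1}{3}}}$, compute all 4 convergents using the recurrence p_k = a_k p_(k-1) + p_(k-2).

2/1, 3/1, 5/2, 18/7

Using the convergent recurrence p_i = a_i*p_{i-1} + p_{i-2}, q_i = a_i*q_{i-1} + q_{i-2} with p_{-2}=0, p_{-1}=1, q_{-2}=1, q_{-1}=0:
  i=0: a_0=2, p_0 = 2*1 + 0 = 2, q_0 = 2*0 + 1 = 1.
  i=1: a_1=1, p_1 = 1*2 + 1 = 3, q_1 = 1*1 + 0 = 1.
  i=2: a_2=1, p_2 = 1*3 + 2 = 5, q_2 = 1*1 + 1 = 2.
  i=3: a_3=3, p_3 = 3*5 + 3 = 18, q_3 = 3*2 + 1 = 7.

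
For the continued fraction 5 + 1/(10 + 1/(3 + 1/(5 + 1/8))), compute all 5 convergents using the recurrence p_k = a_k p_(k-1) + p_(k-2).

5/1, 51/10, 158/31, 841/165, 6886/1351

Using the convergent recurrence p_i = a_i*p_{i-1} + p_{i-2}, q_i = a_i*q_{i-1} + q_{i-2} with p_{-2}=0, p_{-1}=1, q_{-2}=1, q_{-1}=0:
  i=0: a_0=5, p_0 = 5*1 + 0 = 5, q_0 = 5*0 + 1 = 1.
  i=1: a_1=10, p_1 = 10*5 + 1 = 51, q_1 = 10*1 + 0 = 10.
  i=2: a_2=3, p_2 = 3*51 + 5 = 158, q_2 = 3*10 + 1 = 31.
  i=3: a_3=5, p_3 = 5*158 + 51 = 841, q_3 = 5*31 + 10 = 165.
  i=4: a_4=8, p_4 = 8*841 + 158 = 6886, q_4 = 8*165 + 31 = 1351.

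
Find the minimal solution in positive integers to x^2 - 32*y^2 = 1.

(x, y) = (17, 3)

First expand sqrt(32) as a continued fraction. With x_i = (sqrt(32) + m_i)/d_i and (m_0, d_0) = (0, 1): a_0 = floor(sqrt(32)) = 5, since 5^2 = 25 <= 32 < 36 = 6^2.
Iterate m_{i+1} = d_i*a_i - m_i, d_{i+1} = (32 - m_{i+1}^2)/d_i, a_{i+1} = floor((a_0 + m_{i+1})/d_{i+1}):
  m_1 = 1*5 - 0 = 5, d_1 = (32 - 5^2)/1 = 7/1 = 7, a_1 = floor((5 + 5)/7) = 1.
  m_2 = 7*1 - 5 = 2, d_2 = (32 - 2^2)/7 = 28/7 = 4, a_2 = floor((5 + 2)/4) = 1.
  m_3 = 4*1 - 2 = 2, d_3 = (32 - 2^2)/4 = 28/4 = 7, a_3 = floor((5 + 2)/7) = 1.
  m_4 = 7*1 - 2 = 5, d_4 = (32 - 5^2)/7 = 7/7 = 1, a_4 = floor((5 + 5)/1) = 10.
  m_5 = 1*10 - 5 = 5, d_5 = (32 - 5^2)/1 = 7/1 = 7: (m_5, d_5) = (m_1, d_1) = (5, 7), so from here the quotients repeat a_1, ..., a_4; the period length is 4.
So sqrt(32) = [5; (1, 1, 1, 10)] with period length k = 4.
k is even, so the fundamental solution of x^2 - 32y^2 = 1 is (p_{k-1}, q_{k-1}) = (p_3, q_3); compute convergents through index 3.
Convergents (p_i = a_i*p_{i-1} + p_{i-2}, q_i = a_i*q_{i-1} + q_{i-2} with p_{-2}=0, p_{-1}=1, q_{-2}=1, q_{-1}=0):
  i=0: a_0=5, p_0 = 5*1 + 0 = 5, q_0 = 5*0 + 1 = 1.
  i=1: a_1=1, p_1 = 1*5 + 1 = 6, q_1 = 1*1 + 0 = 1.
  i=2: a_2=1, p_2 = 1*6 + 5 = 11, q_2 = 1*1 + 1 = 2.
  i=3: a_3=1, p_3 = 1*11 + 6 = 17, q_3 = 1*2 + 1 = 3.
Check: 17^2 - 32*3^2 = 289 - 288 = 1, so (x, y) = (17, 3) solves the equation, and by the theorem it is the least positive solution.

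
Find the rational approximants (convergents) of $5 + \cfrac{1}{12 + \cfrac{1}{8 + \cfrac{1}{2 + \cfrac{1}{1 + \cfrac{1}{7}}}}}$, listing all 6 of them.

5/1, 61/12, 493/97, 1047/206, 1540/303, 11827/2327

Using the convergent recurrence p_i = a_i*p_{i-1} + p_{i-2}, q_i = a_i*q_{i-1} + q_{i-2} with p_{-2}=0, p_{-1}=1, q_{-2}=1, q_{-1}=0:
  i=0: a_0=5, p_0 = 5*1 + 0 = 5, q_0 = 5*0 + 1 = 1.
  i=1: a_1=12, p_1 = 12*5 + 1 = 61, q_1 = 12*1 + 0 = 12.
  i=2: a_2=8, p_2 = 8*61 + 5 = 493, q_2 = 8*12 + 1 = 97.
  i=3: a_3=2, p_3 = 2*493 + 61 = 1047, q_3 = 2*97 + 12 = 206.
  i=4: a_4=1, p_4 = 1*1047 + 493 = 1540, q_4 = 1*206 + 97 = 303.
  i=5: a_5=7, p_5 = 7*1540 + 1047 = 11827, q_5 = 7*303 + 206 = 2327.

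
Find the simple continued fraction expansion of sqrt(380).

Write x_i = (sqrt(380) + m_i)/d_i with (m_0, d_0) = (0, 1). a_0 = floor(sqrt(380)) = 19, since 19^2 = 361 <= 380 < 400 = 20^2.
Iterate m_{i+1} = d_i*a_i - m_i, d_{i+1} = (380 - m_{i+1}^2)/d_i, a_{i+1} = floor((a_0 + m_{i+1})/d_{i+1}):
  m_1 = 1*19 - 0 = 19, d_1 = (380 - 19^2)/1 = 19/1 = 19, a_1 = floor((19 + 19)/19) = 2.
  m_2 = 19*2 - 19 = 19, d_2 = (380 - 19^2)/19 = 19/19 = 1, a_2 = floor((19 + 19)/1) = 38.
  m_3 = 1*38 - 19 = 19, d_3 = (380 - 19^2)/1 = 19/1 = 19: (m_3, d_3) = (m_1, d_1) = (19, 19), so from here the quotients repeat a_1, a_2; the period length is 2.
Hence the expansion of sqrt(380) is a_0 = 19 followed by the repeating block 2, 38 (period 2).

[19; (2, 38)]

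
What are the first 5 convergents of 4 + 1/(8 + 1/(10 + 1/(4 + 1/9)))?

Using the convergent recurrence p_i = a_i*p_{i-1} + p_{i-2}, q_i = a_i*q_{i-1} + q_{i-2} with p_{-2}=0, p_{-1}=1, q_{-2}=1, q_{-1}=0:
  i=0: a_0=4, p_0 = 4*1 + 0 = 4, q_0 = 4*0 + 1 = 1.
  i=1: a_1=8, p_1 = 8*4 + 1 = 33, q_1 = 8*1 + 0 = 8.
  i=2: a_2=10, p_2 = 10*33 + 4 = 334, q_2 = 10*8 + 1 = 81.
  i=3: a_3=4, p_3 = 4*334 + 33 = 1369, q_3 = 4*81 + 8 = 332.
  i=4: a_4=9, p_4 = 9*1369 + 334 = 12655, q_4 = 9*332 + 81 = 3069.

4/1, 33/8, 334/81, 1369/332, 12655/3069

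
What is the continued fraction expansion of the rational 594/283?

Run the Euclidean algorithm on 594 and 283; the successive quotients are the partial quotients a_0, a_1, ... (each step inverts the fractional part left over by the previous one):
  594 = 2*283 + 28, so a_0 = 2.
  283 = 10*28 + 3, so a_1 = 10.
  28 = 9*3 + 1, so a_2 = 9.
  3 = 3*1 + 0, so a_3 = 3.
The remainder reaches 0 after 4 divisions, so the expansion has 4 partial quotients, read off in order.

[2; 10, 9, 3]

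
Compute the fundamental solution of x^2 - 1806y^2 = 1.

(x, y) = (85, 2)

First expand sqrt(1806) as a continued fraction. With x_i = (sqrt(1806) + m_i)/d_i and (m_0, d_0) = (0, 1): a_0 = floor(sqrt(1806)) = 42, since 42^2 = 1764 <= 1806 < 1849 = 43^2.
Iterate m_{i+1} = d_i*a_i - m_i, d_{i+1} = (1806 - m_{i+1}^2)/d_i, a_{i+1} = floor((a_0 + m_{i+1})/d_{i+1}):
  m_1 = 1*42 - 0 = 42, d_1 = (1806 - 42^2)/1 = 42/1 = 42, a_1 = floor((42 + 42)/42) = 2.
  m_2 = 42*2 - 42 = 42, d_2 = (1806 - 42^2)/42 = 42/42 = 1, a_2 = floor((42 + 42)/1) = 84.
  m_3 = 1*84 - 42 = 42, d_3 = (1806 - 42^2)/1 = 42/1 = 42: (m_3, d_3) = (m_1, d_1) = (42, 42), so from here the quotients repeat a_1, a_2; the period length is 2.
So sqrt(1806) = [42; (2, 84)] with period length k = 2.
k is even, so the fundamental solution of x^2 - 1806y^2 = 1 is (p_{k-1}, q_{k-1}) = (p_1, q_1); compute convergents through index 1.
Convergents (p_i = a_i*p_{i-1} + p_{i-2}, q_i = a_i*q_{i-1} + q_{i-2} with p_{-2}=0, p_{-1}=1, q_{-2}=1, q_{-1}=0):
  i=0: a_0=42, p_0 = 42*1 + 0 = 42, q_0 = 42*0 + 1 = 1.
  i=1: a_1=2, p_1 = 2*42 + 1 = 85, q_1 = 2*1 + 0 = 2.
Check: 85^2 - 1806*2^2 = 7225 - 7224 = 1, so (x, y) = (85, 2) solves the equation, and by the theorem it is the least positive solution.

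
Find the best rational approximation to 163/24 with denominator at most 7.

34/5

Expand x = 163/24 as a continued fraction with the Euclidean algorithm:
  163 = 6*24 + 19, so a_0 = 6.
  24 = 1*19 + 5, so a_1 = 1.
  19 = 3*5 + 4, so a_2 = 3.
  5 = 1*4 + 1, so a_3 = 1.
  4 = 4*1 + 0, so a_4 = 4.
so x = [6; 1, 3, 1, 4].
Convergents (p_i = a_i*p_{i-1} + p_{i-2}, q_i = a_i*q_{i-1} + q_{i-2} with p_{-2}=0, p_{-1}=1, q_{-2}=1, q_{-1}=0), until the denominator exceeds 7:
  i=0: a_0=6, p_0 = 6*1 + 0 = 6, q_0 = 6*0 + 1 = 1.
  i=1: a_1=1, p_1 = 1*6 + 1 = 7, q_1 = 1*1 + 0 = 1.
  i=2: a_2=3, p_2 = 3*7 + 6 = 27, q_2 = 3*1 + 1 = 4.
  i=3: a_3=1, p_3 = 1*27 + 7 = 34, q_3 = 1*4 + 1 = 5.
  i=4: a_4=4, p_4 = 4*34 + 27 = 163, q_4 = 4*5 + 4 = 24.
q_4 = 24 > 7, so the last convergent with denominator <= 7 is p_3/q_3 = 34/5.
The closest fraction with denominator <= 7 is either p_3/q_3 or the intermediate fraction (k*p_3 + p_2)/(k*q_3 + q_2) with the largest k >= 1 whose denominator stays <= 7; these approach x as k grows, and every other convergent or intermediate fraction in range is farther away.
Largest k: floor((7 - q_2)/q_3) = floor((7 - 4)/5) = 0.
Since k = 0, no intermediate fraction beyond p_3/q_3 has denominator <= 7, so the convergent 34/5 is the closest (its error is |163*5 - 34*24|/(24*5) = 1/120).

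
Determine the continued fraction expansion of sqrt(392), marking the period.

Write x_i = (sqrt(392) + m_i)/d_i with (m_0, d_0) = (0, 1). a_0 = floor(sqrt(392)) = 19, since 19^2 = 361 <= 392 < 400 = 20^2.
Iterate m_{i+1} = d_i*a_i - m_i, d_{i+1} = (392 - m_{i+1}^2)/d_i, a_{i+1} = floor((a_0 + m_{i+1})/d_{i+1}):
  m_1 = 1*19 - 0 = 19, d_1 = (392 - 19^2)/1 = 31/1 = 31, a_1 = floor((19 + 19)/31) = 1.
  m_2 = 31*1 - 19 = 12, d_2 = (392 - 12^2)/31 = 248/31 = 8, a_2 = floor((19 + 12)/8) = 3.
  m_3 = 8*3 - 12 = 12, d_3 = (392 - 12^2)/8 = 248/8 = 31, a_3 = floor((19 + 12)/31) = 1.
  m_4 = 31*1 - 12 = 19, d_4 = (392 - 19^2)/31 = 31/31 = 1, a_4 = floor((19 + 19)/1) = 38.
  m_5 = 1*38 - 19 = 19, d_5 = (392 - 19^2)/1 = 31/1 = 31: (m_5, d_5) = (m_1, d_1) = (19, 31), so from here the quotients repeat a_1, ..., a_4; the period length is 4.
Hence the expansion of sqrt(392) is a_0 = 19 followed by the repeating block 1, 3, 1, 38 (period 4).

[19; (1, 3, 1, 38)]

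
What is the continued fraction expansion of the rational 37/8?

Run the Euclidean algorithm on 37 and 8; the successive quotients are the partial quotients a_0, a_1, ... (each step inverts the fractional part left over by the previous one):
  37 = 4*8 + 5, so a_0 = 4.
  8 = 1*5 + 3, so a_1 = 1.
  5 = 1*3 + 2, so a_2 = 1.
  3 = 1*2 + 1, so a_3 = 1.
  2 = 2*1 + 0, so a_4 = 2.
The remainder reaches 0 after 5 divisions, so the expansion has 5 partial quotients, read off in order.

[4; 1, 1, 1, 2]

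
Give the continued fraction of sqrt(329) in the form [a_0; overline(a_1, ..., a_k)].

Write x_i = (sqrt(329) + m_i)/d_i with (m_0, d_0) = (0, 1). a_0 = floor(sqrt(329)) = 18, since 18^2 = 324 <= 329 < 361 = 19^2.
Iterate m_{i+1} = d_i*a_i - m_i, d_{i+1} = (329 - m_{i+1}^2)/d_i, a_{i+1} = floor((a_0 + m_{i+1})/d_{i+1}):
  m_1 = 1*18 - 0 = 18, d_1 = (329 - 18^2)/1 = 5/1 = 5, a_1 = floor((18 + 18)/5) = 7.
  m_2 = 5*7 - 18 = 17, d_2 = (329 - 17^2)/5 = 40/5 = 8, a_2 = floor((18 + 17)/8) = 4.
  m_3 = 8*4 - 17 = 15, d_3 = (329 - 15^2)/8 = 104/8 = 13, a_3 = floor((18 + 15)/13) = 2.
  m_4 = 13*2 - 15 = 11, d_4 = (329 - 11^2)/13 = 208/13 = 16, a_4 = floor((18 + 11)/16) = 1.
  m_5 = 16*1 - 11 = 5, d_5 = (329 - 5^2)/16 = 304/16 = 19, a_5 = floor((18 + 5)/19) = 1.
  m_6 = 19*1 - 5 = 14, d_6 = (329 - 14^2)/19 = 133/19 = 7, a_6 = floor((18 + 14)/7) = 4.
  m_7 = 7*4 - 14 = 14, d_7 = (329 - 14^2)/7 = 133/7 = 19, a_7 = floor((18 + 14)/19) = 1.
  m_8 = 19*1 - 14 = 5, d_8 = (329 - 5^2)/19 = 304/19 = 16, a_8 = floor((18 + 5)/16) = 1.
  m_9 = 16*1 - 5 = 11, d_9 = (329 - 11^2)/16 = 208/16 = 13, a_9 = floor((18 + 11)/13) = 2.
  m_10 = 13*2 - 11 = 15, d_10 = (329 - 15^2)/13 = 104/13 = 8, a_10 = floor((18 + 15)/8) = 4.
  m_11 = 8*4 - 15 = 17, d_11 = (329 - 17^2)/8 = 40/8 = 5, a_11 = floor((18 + 17)/5) = 7.
  m_12 = 5*7 - 17 = 18, d_12 = (329 - 18^2)/5 = 5/5 = 1, a_12 = floor((18 + 18)/1) = 36.
  m_13 = 1*36 - 18 = 18, d_13 = (329 - 18^2)/1 = 5/1 = 5: (m_13, d_13) = (m_1, d_1) = (18, 5), so from here the quotients repeat a_1, ..., a_12; the period length is 12.
Hence the expansion of sqrt(329) is a_0 = 18 followed by the repeating block 7, 4, 2, 1, 1, 4, 1, 1, 2, 4, 7, 36 (period 12).

[18; overline(7, 4, 2, 1, 1, 4, 1, 1, 2, 4, 7, 36)]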